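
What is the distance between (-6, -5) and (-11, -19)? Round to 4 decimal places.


d = sqrt((-11--6)^2 + (-19--5)^2) = 14.8661

14.8661


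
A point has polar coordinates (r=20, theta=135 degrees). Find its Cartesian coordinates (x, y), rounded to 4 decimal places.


x = 20 * cos(135) = -14.1421
y = 20 * sin(135) = 14.1421

(-14.1421, 14.1421)


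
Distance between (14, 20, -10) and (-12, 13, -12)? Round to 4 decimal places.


d = sqrt((-12-14)^2 + (13-20)^2 + (-12--10)^2) = 27

27


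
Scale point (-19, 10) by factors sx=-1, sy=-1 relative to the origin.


Scaling: (x*sx, y*sy) = (-19*-1, 10*-1) = (19, -10)

(19, -10)


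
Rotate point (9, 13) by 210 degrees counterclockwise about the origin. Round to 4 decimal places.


x' = 9*cos(210) - 13*sin(210) = -1.2942
y' = 9*sin(210) + 13*cos(210) = -15.7583

(-1.2942, -15.7583)


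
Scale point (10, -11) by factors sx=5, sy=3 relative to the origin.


Scaling: (x*sx, y*sy) = (10*5, -11*3) = (50, -33)

(50, -33)


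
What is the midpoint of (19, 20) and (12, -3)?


Midpoint = ((19+12)/2, (20+-3)/2) = (15.5, 8.5)

(15.5, 8.5)


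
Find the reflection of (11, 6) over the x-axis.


Reflection across x-axis: (x, y) -> (x, -y)
(11, 6) -> (11, -6)

(11, -6)


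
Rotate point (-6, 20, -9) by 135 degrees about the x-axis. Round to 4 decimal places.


x' = -6
y' = 20*cos(135) - -9*sin(135) = -7.7782
z' = 20*sin(135) + -9*cos(135) = 20.5061

(-6, -7.7782, 20.5061)


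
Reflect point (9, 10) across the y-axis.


Reflection across y-axis: (x, y) -> (-x, y)
(9, 10) -> (-9, 10)

(-9, 10)


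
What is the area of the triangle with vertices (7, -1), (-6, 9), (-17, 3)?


Area = |x1(y2-y3) + x2(y3-y1) + x3(y1-y2)| / 2
= |7*(9-3) + -6*(3--1) + -17*(-1-9)| / 2
= 94

94


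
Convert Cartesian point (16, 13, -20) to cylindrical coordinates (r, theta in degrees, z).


r = sqrt(16^2 + 13^2) = 20.6155
theta = atan2(13, 16) = 39.0939 deg
z = -20

r = 20.6155, theta = 39.0939 deg, z = -20


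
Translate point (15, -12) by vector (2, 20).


Translation: (x+dx, y+dy) = (15+2, -12+20) = (17, 8)

(17, 8)


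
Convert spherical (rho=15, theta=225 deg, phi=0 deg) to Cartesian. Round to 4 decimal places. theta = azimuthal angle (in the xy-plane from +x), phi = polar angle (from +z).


x = 15 * sin(0) * cos(225) = 0
y = 15 * sin(0) * sin(225) = 0
z = 15 * cos(0) = 15

(0, 0, 15)


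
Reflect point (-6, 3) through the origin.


Reflection through origin: (x, y) -> (-x, -y)
(-6, 3) -> (6, -3)

(6, -3)


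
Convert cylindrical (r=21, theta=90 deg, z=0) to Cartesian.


x = 21 * cos(90) = 0
y = 21 * sin(90) = 21
z = 0

(0, 21, 0)


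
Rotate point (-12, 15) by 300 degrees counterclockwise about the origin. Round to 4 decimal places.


x' = -12*cos(300) - 15*sin(300) = 6.9904
y' = -12*sin(300) + 15*cos(300) = 17.8923

(6.9904, 17.8923)


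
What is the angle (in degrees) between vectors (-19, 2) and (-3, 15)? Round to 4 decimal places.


dot = -19*-3 + 2*15 = 87
|u| = 19.105, |v| = 15.2971
cos(angle) = 0.2977
angle = 72.6811 degrees

72.6811 degrees


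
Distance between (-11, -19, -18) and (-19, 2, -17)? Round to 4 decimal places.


d = sqrt((-19--11)^2 + (2--19)^2 + (-17--18)^2) = 22.4944

22.4944


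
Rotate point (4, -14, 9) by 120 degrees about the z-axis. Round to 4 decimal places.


x' = 4*cos(120) - -14*sin(120) = 10.1244
y' = 4*sin(120) + -14*cos(120) = 10.4641
z' = 9

(10.1244, 10.4641, 9)


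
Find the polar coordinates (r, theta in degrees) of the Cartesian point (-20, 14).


r = sqrt((-20)^2 + 14^2) = 24.4131
theta = atan2(14, -20) = 145.008 degrees

r = 24.4131, theta = 145.008 degrees


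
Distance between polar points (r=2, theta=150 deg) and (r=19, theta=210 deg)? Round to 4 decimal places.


d = sqrt(r1^2 + r2^2 - 2*r1*r2*cos(t2-t1))
d = sqrt(2^2 + 19^2 - 2*2*19*cos(210-150)) = 18.0831

18.0831


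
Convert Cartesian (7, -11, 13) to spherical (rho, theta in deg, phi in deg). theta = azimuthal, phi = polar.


rho = sqrt(7^2 + (-11)^2 + 13^2) = 18.412
theta = atan2(-11, 7) = 302.4712 deg
phi = acos(13/18.412) = 45.0845 deg

rho = 18.412, theta = 302.4712 deg, phi = 45.0845 deg


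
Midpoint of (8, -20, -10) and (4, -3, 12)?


Midpoint = ((8+4)/2, (-20+-3)/2, (-10+12)/2) = (6, -11.5, 1)

(6, -11.5, 1)


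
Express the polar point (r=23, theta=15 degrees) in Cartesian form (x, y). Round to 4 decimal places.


x = 23 * cos(15) = 22.2163
y = 23 * sin(15) = 5.9528

(22.2163, 5.9528)


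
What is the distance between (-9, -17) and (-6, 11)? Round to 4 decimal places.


d = sqrt((-6--9)^2 + (11--17)^2) = 28.1603

28.1603


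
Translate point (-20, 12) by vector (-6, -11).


Translation: (x+dx, y+dy) = (-20+-6, 12+-11) = (-26, 1)

(-26, 1)


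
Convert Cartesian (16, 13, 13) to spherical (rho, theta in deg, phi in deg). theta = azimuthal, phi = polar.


rho = sqrt(16^2 + 13^2 + 13^2) = 24.3721
theta = atan2(13, 16) = 39.0939 deg
phi = acos(13/24.3721) = 57.7648 deg

rho = 24.3721, theta = 39.0939 deg, phi = 57.7648 deg


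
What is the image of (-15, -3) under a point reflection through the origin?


Reflection through origin: (x, y) -> (-x, -y)
(-15, -3) -> (15, 3)

(15, 3)


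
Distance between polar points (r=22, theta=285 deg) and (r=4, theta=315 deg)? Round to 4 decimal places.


d = sqrt(r1^2 + r2^2 - 2*r1*r2*cos(t2-t1))
d = sqrt(22^2 + 4^2 - 2*22*4*cos(315-285)) = 18.6435

18.6435


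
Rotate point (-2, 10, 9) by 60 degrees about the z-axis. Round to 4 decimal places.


x' = -2*cos(60) - 10*sin(60) = -9.6603
y' = -2*sin(60) + 10*cos(60) = 3.2679
z' = 9

(-9.6603, 3.2679, 9)


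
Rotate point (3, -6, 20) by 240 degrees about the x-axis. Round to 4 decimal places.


x' = 3
y' = -6*cos(240) - 20*sin(240) = 20.3205
z' = -6*sin(240) + 20*cos(240) = -4.8038

(3, 20.3205, -4.8038)


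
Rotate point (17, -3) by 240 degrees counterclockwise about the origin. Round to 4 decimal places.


x' = 17*cos(240) - -3*sin(240) = -11.0981
y' = 17*sin(240) + -3*cos(240) = -13.2224

(-11.0981, -13.2224)


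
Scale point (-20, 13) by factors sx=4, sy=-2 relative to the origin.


Scaling: (x*sx, y*sy) = (-20*4, 13*-2) = (-80, -26)

(-80, -26)


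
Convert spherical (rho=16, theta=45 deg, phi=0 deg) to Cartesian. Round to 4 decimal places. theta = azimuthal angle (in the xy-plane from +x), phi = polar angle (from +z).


x = 16 * sin(0) * cos(45) = 0
y = 16 * sin(0) * sin(45) = 0
z = 16 * cos(0) = 16

(0, 0, 16)


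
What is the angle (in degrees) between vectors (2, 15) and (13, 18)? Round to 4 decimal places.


dot = 2*13 + 15*18 = 296
|u| = 15.1327, |v| = 22.2036
cos(angle) = 0.8809
angle = 28.243 degrees

28.243 degrees


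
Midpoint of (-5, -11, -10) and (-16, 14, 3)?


Midpoint = ((-5+-16)/2, (-11+14)/2, (-10+3)/2) = (-10.5, 1.5, -3.5)

(-10.5, 1.5, -3.5)


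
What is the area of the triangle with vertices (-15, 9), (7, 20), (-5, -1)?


Area = |x1(y2-y3) + x2(y3-y1) + x3(y1-y2)| / 2
= |-15*(20--1) + 7*(-1-9) + -5*(9-20)| / 2
= 165

165


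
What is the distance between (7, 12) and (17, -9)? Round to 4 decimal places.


d = sqrt((17-7)^2 + (-9-12)^2) = 23.2594

23.2594


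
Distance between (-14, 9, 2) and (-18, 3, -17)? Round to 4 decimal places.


d = sqrt((-18--14)^2 + (3-9)^2 + (-17-2)^2) = 20.3224

20.3224


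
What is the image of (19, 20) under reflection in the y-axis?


Reflection across y-axis: (x, y) -> (-x, y)
(19, 20) -> (-19, 20)

(-19, 20)


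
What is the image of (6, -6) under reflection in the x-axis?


Reflection across x-axis: (x, y) -> (x, -y)
(6, -6) -> (6, 6)

(6, 6)


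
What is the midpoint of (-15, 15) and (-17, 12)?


Midpoint = ((-15+-17)/2, (15+12)/2) = (-16, 13.5)

(-16, 13.5)


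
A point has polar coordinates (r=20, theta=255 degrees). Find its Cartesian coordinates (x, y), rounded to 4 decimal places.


x = 20 * cos(255) = -5.1764
y = 20 * sin(255) = -19.3185

(-5.1764, -19.3185)


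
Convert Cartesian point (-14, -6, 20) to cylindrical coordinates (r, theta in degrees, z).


r = sqrt((-14)^2 + (-6)^2) = 15.2315
theta = atan2(-6, -14) = 203.1986 deg
z = 20

r = 15.2315, theta = 203.1986 deg, z = 20


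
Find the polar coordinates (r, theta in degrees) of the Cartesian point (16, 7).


r = sqrt(16^2 + 7^2) = 17.4642
theta = atan2(7, 16) = 23.6294 degrees

r = 17.4642, theta = 23.6294 degrees


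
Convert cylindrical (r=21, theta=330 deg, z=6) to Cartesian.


x = 21 * cos(330) = 18.1865
y = 21 * sin(330) = -10.5
z = 6

(18.1865, -10.5, 6)


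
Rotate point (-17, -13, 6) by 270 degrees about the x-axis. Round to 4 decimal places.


x' = -17
y' = -13*cos(270) - 6*sin(270) = 6
z' = -13*sin(270) + 6*cos(270) = 13

(-17, 6, 13)


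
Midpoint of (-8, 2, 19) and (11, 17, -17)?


Midpoint = ((-8+11)/2, (2+17)/2, (19+-17)/2) = (1.5, 9.5, 1)

(1.5, 9.5, 1)


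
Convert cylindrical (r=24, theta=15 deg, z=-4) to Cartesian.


x = 24 * cos(15) = 23.1822
y = 24 * sin(15) = 6.2117
z = -4

(23.1822, 6.2117, -4)


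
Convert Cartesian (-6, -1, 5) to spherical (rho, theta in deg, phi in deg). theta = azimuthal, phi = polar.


rho = sqrt((-6)^2 + (-1)^2 + 5^2) = 7.874
theta = atan2(-1, -6) = 189.4623 deg
phi = acos(5/7.874) = 50.58 deg

rho = 7.874, theta = 189.4623 deg, phi = 50.58 deg


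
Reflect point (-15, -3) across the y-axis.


Reflection across y-axis: (x, y) -> (-x, y)
(-15, -3) -> (15, -3)

(15, -3)


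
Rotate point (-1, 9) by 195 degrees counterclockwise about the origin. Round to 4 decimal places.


x' = -1*cos(195) - 9*sin(195) = 3.2953
y' = -1*sin(195) + 9*cos(195) = -8.4345

(3.2953, -8.4345)


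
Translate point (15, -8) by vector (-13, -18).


Translation: (x+dx, y+dy) = (15+-13, -8+-18) = (2, -26)

(2, -26)


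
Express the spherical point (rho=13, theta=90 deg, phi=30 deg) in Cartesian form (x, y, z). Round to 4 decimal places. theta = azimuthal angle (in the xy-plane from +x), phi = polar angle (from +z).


x = 13 * sin(30) * cos(90) = 0
y = 13 * sin(30) * sin(90) = 6.5
z = 13 * cos(30) = 11.2583

(0, 6.5, 11.2583)


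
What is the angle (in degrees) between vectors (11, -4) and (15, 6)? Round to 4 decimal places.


dot = 11*15 + -4*6 = 141
|u| = 11.7047, |v| = 16.1555
cos(angle) = 0.7457
angle = 41.7845 degrees

41.7845 degrees


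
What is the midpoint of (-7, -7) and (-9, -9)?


Midpoint = ((-7+-9)/2, (-7+-9)/2) = (-8, -8)

(-8, -8)


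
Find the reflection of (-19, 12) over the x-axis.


Reflection across x-axis: (x, y) -> (x, -y)
(-19, 12) -> (-19, -12)

(-19, -12)


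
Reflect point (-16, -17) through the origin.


Reflection through origin: (x, y) -> (-x, -y)
(-16, -17) -> (16, 17)

(16, 17)


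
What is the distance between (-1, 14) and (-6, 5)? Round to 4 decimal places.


d = sqrt((-6--1)^2 + (5-14)^2) = 10.2956

10.2956


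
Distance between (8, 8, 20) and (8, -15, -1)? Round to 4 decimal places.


d = sqrt((8-8)^2 + (-15-8)^2 + (-1-20)^2) = 31.1448

31.1448


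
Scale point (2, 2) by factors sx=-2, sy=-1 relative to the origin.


Scaling: (x*sx, y*sy) = (2*-2, 2*-1) = (-4, -2)

(-4, -2)


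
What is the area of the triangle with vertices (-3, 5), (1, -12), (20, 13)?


Area = |x1(y2-y3) + x2(y3-y1) + x3(y1-y2)| / 2
= |-3*(-12-13) + 1*(13-5) + 20*(5--12)| / 2
= 211.5

211.5


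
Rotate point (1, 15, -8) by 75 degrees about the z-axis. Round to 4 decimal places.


x' = 1*cos(75) - 15*sin(75) = -14.2301
y' = 1*sin(75) + 15*cos(75) = 4.8482
z' = -8

(-14.2301, 4.8482, -8)


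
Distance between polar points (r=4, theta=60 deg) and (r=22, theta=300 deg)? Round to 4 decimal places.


d = sqrt(r1^2 + r2^2 - 2*r1*r2*cos(t2-t1))
d = sqrt(4^2 + 22^2 - 2*4*22*cos(300-60)) = 24.2487

24.2487


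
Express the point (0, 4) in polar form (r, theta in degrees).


r = sqrt(0^2 + 4^2) = 4
theta = atan2(4, 0) = 90 degrees

r = 4, theta = 90 degrees


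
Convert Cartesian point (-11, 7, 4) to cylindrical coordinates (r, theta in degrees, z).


r = sqrt((-11)^2 + 7^2) = 13.0384
theta = atan2(7, -11) = 147.5288 deg
z = 4

r = 13.0384, theta = 147.5288 deg, z = 4


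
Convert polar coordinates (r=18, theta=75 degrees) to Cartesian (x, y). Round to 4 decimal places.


x = 18 * cos(75) = 4.6587
y = 18 * sin(75) = 17.3867

(4.6587, 17.3867)


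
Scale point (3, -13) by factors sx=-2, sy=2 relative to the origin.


Scaling: (x*sx, y*sy) = (3*-2, -13*2) = (-6, -26)

(-6, -26)


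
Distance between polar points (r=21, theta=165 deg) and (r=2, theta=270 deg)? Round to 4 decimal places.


d = sqrt(r1^2 + r2^2 - 2*r1*r2*cos(t2-t1))
d = sqrt(21^2 + 2^2 - 2*21*2*cos(270-165)) = 21.6042

21.6042


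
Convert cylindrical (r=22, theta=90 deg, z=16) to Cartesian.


x = 22 * cos(90) = 0
y = 22 * sin(90) = 22
z = 16

(0, 22, 16)


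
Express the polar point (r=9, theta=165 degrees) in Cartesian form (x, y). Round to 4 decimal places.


x = 9 * cos(165) = -8.6933
y = 9 * sin(165) = 2.3294

(-8.6933, 2.3294)


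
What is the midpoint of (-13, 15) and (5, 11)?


Midpoint = ((-13+5)/2, (15+11)/2) = (-4, 13)

(-4, 13)


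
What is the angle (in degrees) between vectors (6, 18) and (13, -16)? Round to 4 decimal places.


dot = 6*13 + 18*-16 = -210
|u| = 18.9737, |v| = 20.6155
cos(angle) = -0.5369
angle = 122.4712 degrees

122.4712 degrees


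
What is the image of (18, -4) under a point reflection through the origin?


Reflection through origin: (x, y) -> (-x, -y)
(18, -4) -> (-18, 4)

(-18, 4)


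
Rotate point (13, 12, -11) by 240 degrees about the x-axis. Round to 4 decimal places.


x' = 13
y' = 12*cos(240) - -11*sin(240) = -15.5263
z' = 12*sin(240) + -11*cos(240) = -4.8923

(13, -15.5263, -4.8923)


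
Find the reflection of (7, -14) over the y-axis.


Reflection across y-axis: (x, y) -> (-x, y)
(7, -14) -> (-7, -14)

(-7, -14)


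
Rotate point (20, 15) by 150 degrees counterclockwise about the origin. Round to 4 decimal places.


x' = 20*cos(150) - 15*sin(150) = -24.8205
y' = 20*sin(150) + 15*cos(150) = -2.9904

(-24.8205, -2.9904)


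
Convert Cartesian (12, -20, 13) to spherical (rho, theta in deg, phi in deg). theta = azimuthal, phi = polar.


rho = sqrt(12^2 + (-20)^2 + 13^2) = 26.7021
theta = atan2(-20, 12) = 300.9638 deg
phi = acos(13/26.7021) = 60.866 deg

rho = 26.7021, theta = 300.9638 deg, phi = 60.866 deg


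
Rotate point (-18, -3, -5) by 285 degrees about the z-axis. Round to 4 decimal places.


x' = -18*cos(285) - -3*sin(285) = -7.5565
y' = -18*sin(285) + -3*cos(285) = 16.6102
z' = -5

(-7.5565, 16.6102, -5)


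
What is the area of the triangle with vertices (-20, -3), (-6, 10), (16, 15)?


Area = |x1(y2-y3) + x2(y3-y1) + x3(y1-y2)| / 2
= |-20*(10-15) + -6*(15--3) + 16*(-3-10)| / 2
= 108

108


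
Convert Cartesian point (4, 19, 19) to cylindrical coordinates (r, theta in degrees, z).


r = sqrt(4^2 + 19^2) = 19.4165
theta = atan2(19, 4) = 78.1113 deg
z = 19

r = 19.4165, theta = 78.1113 deg, z = 19


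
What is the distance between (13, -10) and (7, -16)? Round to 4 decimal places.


d = sqrt((7-13)^2 + (-16--10)^2) = 8.4853

8.4853


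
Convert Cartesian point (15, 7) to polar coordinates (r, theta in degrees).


r = sqrt(15^2 + 7^2) = 16.5529
theta = atan2(7, 15) = 25.0169 degrees

r = 16.5529, theta = 25.0169 degrees


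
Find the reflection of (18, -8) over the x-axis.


Reflection across x-axis: (x, y) -> (x, -y)
(18, -8) -> (18, 8)

(18, 8)


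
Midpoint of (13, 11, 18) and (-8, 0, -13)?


Midpoint = ((13+-8)/2, (11+0)/2, (18+-13)/2) = (2.5, 5.5, 2.5)

(2.5, 5.5, 2.5)


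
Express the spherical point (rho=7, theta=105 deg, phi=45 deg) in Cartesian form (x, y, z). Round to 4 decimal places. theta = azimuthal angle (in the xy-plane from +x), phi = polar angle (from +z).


x = 7 * sin(45) * cos(105) = -1.2811
y = 7 * sin(45) * sin(105) = 4.7811
z = 7 * cos(45) = 4.9497

(-1.2811, 4.7811, 4.9497)


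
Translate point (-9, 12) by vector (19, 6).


Translation: (x+dx, y+dy) = (-9+19, 12+6) = (10, 18)

(10, 18)


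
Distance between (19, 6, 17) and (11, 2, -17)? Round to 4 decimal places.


d = sqrt((11-19)^2 + (2-6)^2 + (-17-17)^2) = 35.1568

35.1568


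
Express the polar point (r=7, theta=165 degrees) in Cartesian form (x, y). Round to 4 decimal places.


x = 7 * cos(165) = -6.7615
y = 7 * sin(165) = 1.8117

(-6.7615, 1.8117)


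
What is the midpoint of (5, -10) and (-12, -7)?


Midpoint = ((5+-12)/2, (-10+-7)/2) = (-3.5, -8.5)

(-3.5, -8.5)


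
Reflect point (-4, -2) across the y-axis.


Reflection across y-axis: (x, y) -> (-x, y)
(-4, -2) -> (4, -2)

(4, -2)


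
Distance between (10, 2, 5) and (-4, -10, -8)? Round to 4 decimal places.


d = sqrt((-4-10)^2 + (-10-2)^2 + (-8-5)^2) = 22.561

22.561


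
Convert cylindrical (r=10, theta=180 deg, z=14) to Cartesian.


x = 10 * cos(180) = -10
y = 10 * sin(180) = 0
z = 14

(-10, 0, 14)


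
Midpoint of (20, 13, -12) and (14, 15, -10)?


Midpoint = ((20+14)/2, (13+15)/2, (-12+-10)/2) = (17, 14, -11)

(17, 14, -11)


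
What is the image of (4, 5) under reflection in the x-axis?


Reflection across x-axis: (x, y) -> (x, -y)
(4, 5) -> (4, -5)

(4, -5)


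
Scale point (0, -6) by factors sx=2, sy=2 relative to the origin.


Scaling: (x*sx, y*sy) = (0*2, -6*2) = (0, -12)

(0, -12)


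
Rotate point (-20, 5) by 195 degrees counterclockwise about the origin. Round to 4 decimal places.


x' = -20*cos(195) - 5*sin(195) = 20.6126
y' = -20*sin(195) + 5*cos(195) = 0.3468

(20.6126, 0.3468)


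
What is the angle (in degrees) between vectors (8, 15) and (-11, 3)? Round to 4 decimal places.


dot = 8*-11 + 15*3 = -43
|u| = 17, |v| = 11.4018
cos(angle) = -0.2218
angle = 102.8174 degrees

102.8174 degrees


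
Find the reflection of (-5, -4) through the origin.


Reflection through origin: (x, y) -> (-x, -y)
(-5, -4) -> (5, 4)

(5, 4)


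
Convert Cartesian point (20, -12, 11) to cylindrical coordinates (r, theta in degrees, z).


r = sqrt(20^2 + (-12)^2) = 23.3238
theta = atan2(-12, 20) = 329.0362 deg
z = 11

r = 23.3238, theta = 329.0362 deg, z = 11


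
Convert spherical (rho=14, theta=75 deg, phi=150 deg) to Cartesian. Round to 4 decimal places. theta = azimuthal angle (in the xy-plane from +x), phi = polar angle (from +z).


x = 14 * sin(150) * cos(75) = 1.8117
y = 14 * sin(150) * sin(75) = 6.7615
z = 14 * cos(150) = -12.1244

(1.8117, 6.7615, -12.1244)


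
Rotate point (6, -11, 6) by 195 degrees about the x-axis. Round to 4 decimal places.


x' = 6
y' = -11*cos(195) - 6*sin(195) = 12.1781
z' = -11*sin(195) + 6*cos(195) = -2.9485

(6, 12.1781, -2.9485)


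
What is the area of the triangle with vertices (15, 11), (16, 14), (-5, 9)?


Area = |x1(y2-y3) + x2(y3-y1) + x3(y1-y2)| / 2
= |15*(14-9) + 16*(9-11) + -5*(11-14)| / 2
= 29

29


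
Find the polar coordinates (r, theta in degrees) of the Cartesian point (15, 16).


r = sqrt(15^2 + 16^2) = 21.9317
theta = atan2(16, 15) = 46.8476 degrees

r = 21.9317, theta = 46.8476 degrees


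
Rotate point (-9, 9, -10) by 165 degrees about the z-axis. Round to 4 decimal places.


x' = -9*cos(165) - 9*sin(165) = 6.364
y' = -9*sin(165) + 9*cos(165) = -11.0227
z' = -10

(6.364, -11.0227, -10)


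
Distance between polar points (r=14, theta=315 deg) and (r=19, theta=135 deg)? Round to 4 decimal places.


d = sqrt(r1^2 + r2^2 - 2*r1*r2*cos(t2-t1))
d = sqrt(14^2 + 19^2 - 2*14*19*cos(135-315)) = 33

33


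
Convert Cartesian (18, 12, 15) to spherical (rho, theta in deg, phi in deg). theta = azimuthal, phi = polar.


rho = sqrt(18^2 + 12^2 + 15^2) = 26.3249
theta = atan2(12, 18) = 33.6901 deg
phi = acos(15/26.3249) = 55.2635 deg

rho = 26.3249, theta = 33.6901 deg, phi = 55.2635 deg


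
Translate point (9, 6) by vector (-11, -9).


Translation: (x+dx, y+dy) = (9+-11, 6+-9) = (-2, -3)

(-2, -3)


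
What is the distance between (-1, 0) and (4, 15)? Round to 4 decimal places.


d = sqrt((4--1)^2 + (15-0)^2) = 15.8114

15.8114


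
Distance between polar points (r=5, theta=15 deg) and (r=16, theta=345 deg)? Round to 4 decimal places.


d = sqrt(r1^2 + r2^2 - 2*r1*r2*cos(t2-t1))
d = sqrt(5^2 + 16^2 - 2*5*16*cos(345-15)) = 11.9347

11.9347


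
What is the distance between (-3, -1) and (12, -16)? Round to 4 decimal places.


d = sqrt((12--3)^2 + (-16--1)^2) = 21.2132

21.2132


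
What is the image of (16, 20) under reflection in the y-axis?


Reflection across y-axis: (x, y) -> (-x, y)
(16, 20) -> (-16, 20)

(-16, 20)


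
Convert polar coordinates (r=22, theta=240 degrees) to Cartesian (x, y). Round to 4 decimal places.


x = 22 * cos(240) = -11
y = 22 * sin(240) = -19.0526

(-11, -19.0526)


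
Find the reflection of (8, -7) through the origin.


Reflection through origin: (x, y) -> (-x, -y)
(8, -7) -> (-8, 7)

(-8, 7)


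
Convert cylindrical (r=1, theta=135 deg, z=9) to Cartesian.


x = 1 * cos(135) = -0.7071
y = 1 * sin(135) = 0.7071
z = 9

(-0.7071, 0.7071, 9)


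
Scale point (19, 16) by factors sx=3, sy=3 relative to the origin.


Scaling: (x*sx, y*sy) = (19*3, 16*3) = (57, 48)

(57, 48)


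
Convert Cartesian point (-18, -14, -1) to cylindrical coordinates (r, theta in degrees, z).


r = sqrt((-18)^2 + (-14)^2) = 22.8035
theta = atan2(-14, -18) = 217.875 deg
z = -1

r = 22.8035, theta = 217.875 deg, z = -1


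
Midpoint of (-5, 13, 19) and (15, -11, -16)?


Midpoint = ((-5+15)/2, (13+-11)/2, (19+-16)/2) = (5, 1, 1.5)

(5, 1, 1.5)


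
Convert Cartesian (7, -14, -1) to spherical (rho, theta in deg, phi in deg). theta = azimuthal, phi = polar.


rho = sqrt(7^2 + (-14)^2 + (-1)^2) = 15.6844
theta = atan2(-14, 7) = 296.5651 deg
phi = acos(-1/15.6844) = 93.6555 deg

rho = 15.6844, theta = 296.5651 deg, phi = 93.6555 deg


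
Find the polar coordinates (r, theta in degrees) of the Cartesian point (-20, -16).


r = sqrt((-20)^2 + (-16)^2) = 25.6125
theta = atan2(-16, -20) = 218.6598 degrees

r = 25.6125, theta = 218.6598 degrees


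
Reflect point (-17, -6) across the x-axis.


Reflection across x-axis: (x, y) -> (x, -y)
(-17, -6) -> (-17, 6)

(-17, 6)


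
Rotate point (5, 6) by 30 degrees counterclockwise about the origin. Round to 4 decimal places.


x' = 5*cos(30) - 6*sin(30) = 1.3301
y' = 5*sin(30) + 6*cos(30) = 7.6962

(1.3301, 7.6962)


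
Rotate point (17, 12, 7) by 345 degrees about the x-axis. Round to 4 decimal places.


x' = 17
y' = 12*cos(345) - 7*sin(345) = 13.4028
z' = 12*sin(345) + 7*cos(345) = 3.6557

(17, 13.4028, 3.6557)


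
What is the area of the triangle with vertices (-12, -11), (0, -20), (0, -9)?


Area = |x1(y2-y3) + x2(y3-y1) + x3(y1-y2)| / 2
= |-12*(-20--9) + 0*(-9--11) + 0*(-11--20)| / 2
= 66

66


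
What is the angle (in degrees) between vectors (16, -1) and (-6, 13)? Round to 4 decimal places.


dot = 16*-6 + -1*13 = -109
|u| = 16.0312, |v| = 14.3178
cos(angle) = -0.4749
angle = 118.3515 degrees

118.3515 degrees


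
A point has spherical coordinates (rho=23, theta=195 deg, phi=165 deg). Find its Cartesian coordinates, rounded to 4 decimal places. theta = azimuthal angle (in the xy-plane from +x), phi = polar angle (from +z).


x = 23 * sin(165) * cos(195) = -5.75
y = 23 * sin(165) * sin(195) = -1.5407
z = 23 * cos(165) = -22.2163

(-5.75, -1.5407, -22.2163)


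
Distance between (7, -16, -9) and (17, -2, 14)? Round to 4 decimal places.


d = sqrt((17-7)^2 + (-2--16)^2 + (14--9)^2) = 28.7228

28.7228


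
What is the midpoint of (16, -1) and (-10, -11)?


Midpoint = ((16+-10)/2, (-1+-11)/2) = (3, -6)

(3, -6)


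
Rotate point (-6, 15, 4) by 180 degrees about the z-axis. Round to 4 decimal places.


x' = -6*cos(180) - 15*sin(180) = 6
y' = -6*sin(180) + 15*cos(180) = -15
z' = 4

(6, -15, 4)


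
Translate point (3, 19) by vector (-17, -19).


Translation: (x+dx, y+dy) = (3+-17, 19+-19) = (-14, 0)

(-14, 0)


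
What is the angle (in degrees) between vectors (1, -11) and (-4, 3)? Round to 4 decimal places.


dot = 1*-4 + -11*3 = -37
|u| = 11.0454, |v| = 5
cos(angle) = -0.67
angle = 132.0643 degrees

132.0643 degrees


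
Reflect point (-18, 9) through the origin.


Reflection through origin: (x, y) -> (-x, -y)
(-18, 9) -> (18, -9)

(18, -9)


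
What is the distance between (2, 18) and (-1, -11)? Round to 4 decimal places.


d = sqrt((-1-2)^2 + (-11-18)^2) = 29.1548

29.1548


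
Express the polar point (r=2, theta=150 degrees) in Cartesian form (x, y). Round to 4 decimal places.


x = 2 * cos(150) = -1.7321
y = 2 * sin(150) = 1

(-1.7321, 1)


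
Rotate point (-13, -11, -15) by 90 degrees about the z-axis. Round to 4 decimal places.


x' = -13*cos(90) - -11*sin(90) = 11
y' = -13*sin(90) + -11*cos(90) = -13
z' = -15

(11, -13, -15)


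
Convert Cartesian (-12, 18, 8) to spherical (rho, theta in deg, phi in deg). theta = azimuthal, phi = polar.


rho = sqrt((-12)^2 + 18^2 + 8^2) = 23.0651
theta = atan2(18, -12) = 123.6901 deg
phi = acos(8/23.0651) = 69.7056 deg

rho = 23.0651, theta = 123.6901 deg, phi = 69.7056 deg


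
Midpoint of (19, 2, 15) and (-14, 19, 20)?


Midpoint = ((19+-14)/2, (2+19)/2, (15+20)/2) = (2.5, 10.5, 17.5)

(2.5, 10.5, 17.5)


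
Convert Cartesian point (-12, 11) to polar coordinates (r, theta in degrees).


r = sqrt((-12)^2 + 11^2) = 16.2788
theta = atan2(11, -12) = 137.4896 degrees

r = 16.2788, theta = 137.4896 degrees


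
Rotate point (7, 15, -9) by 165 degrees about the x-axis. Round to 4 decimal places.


x' = 7
y' = 15*cos(165) - -9*sin(165) = -12.1595
z' = 15*sin(165) + -9*cos(165) = 12.5756

(7, -12.1595, 12.5756)


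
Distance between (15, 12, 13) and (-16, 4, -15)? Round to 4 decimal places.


d = sqrt((-16-15)^2 + (4-12)^2 + (-15-13)^2) = 42.5323

42.5323


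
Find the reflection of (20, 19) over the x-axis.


Reflection across x-axis: (x, y) -> (x, -y)
(20, 19) -> (20, -19)

(20, -19)


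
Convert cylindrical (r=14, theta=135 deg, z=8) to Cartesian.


x = 14 * cos(135) = -9.8995
y = 14 * sin(135) = 9.8995
z = 8

(-9.8995, 9.8995, 8)


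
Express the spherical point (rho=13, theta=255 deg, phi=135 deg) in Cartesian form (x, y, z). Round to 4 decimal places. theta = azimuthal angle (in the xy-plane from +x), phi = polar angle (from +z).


x = 13 * sin(135) * cos(255) = -2.3792
y = 13 * sin(135) * sin(255) = -8.8792
z = 13 * cos(135) = -9.1924

(-2.3792, -8.8792, -9.1924)


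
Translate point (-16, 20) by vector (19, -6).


Translation: (x+dx, y+dy) = (-16+19, 20+-6) = (3, 14)

(3, 14)


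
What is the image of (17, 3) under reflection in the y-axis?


Reflection across y-axis: (x, y) -> (-x, y)
(17, 3) -> (-17, 3)

(-17, 3)


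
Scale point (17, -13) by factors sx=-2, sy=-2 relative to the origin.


Scaling: (x*sx, y*sy) = (17*-2, -13*-2) = (-34, 26)

(-34, 26)


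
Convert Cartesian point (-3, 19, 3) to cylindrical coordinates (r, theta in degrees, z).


r = sqrt((-3)^2 + 19^2) = 19.2354
theta = atan2(19, -3) = 98.9726 deg
z = 3

r = 19.2354, theta = 98.9726 deg, z = 3


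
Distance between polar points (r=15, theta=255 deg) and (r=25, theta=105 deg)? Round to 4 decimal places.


d = sqrt(r1^2 + r2^2 - 2*r1*r2*cos(t2-t1))
d = sqrt(15^2 + 25^2 - 2*15*25*cos(105-255)) = 38.7236

38.7236


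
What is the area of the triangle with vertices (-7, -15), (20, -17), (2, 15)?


Area = |x1(y2-y3) + x2(y3-y1) + x3(y1-y2)| / 2
= |-7*(-17-15) + 20*(15--15) + 2*(-15--17)| / 2
= 414

414


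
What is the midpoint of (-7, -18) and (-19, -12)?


Midpoint = ((-7+-19)/2, (-18+-12)/2) = (-13, -15)

(-13, -15)


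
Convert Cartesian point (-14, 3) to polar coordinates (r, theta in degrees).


r = sqrt((-14)^2 + 3^2) = 14.3178
theta = atan2(3, -14) = 167.9052 degrees

r = 14.3178, theta = 167.9052 degrees


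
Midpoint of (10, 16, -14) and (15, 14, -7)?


Midpoint = ((10+15)/2, (16+14)/2, (-14+-7)/2) = (12.5, 15, -10.5)

(12.5, 15, -10.5)


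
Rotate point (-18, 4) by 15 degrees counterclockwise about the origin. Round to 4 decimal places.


x' = -18*cos(15) - 4*sin(15) = -18.4219
y' = -18*sin(15) + 4*cos(15) = -0.795

(-18.4219, -0.795)


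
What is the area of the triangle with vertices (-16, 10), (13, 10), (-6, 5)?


Area = |x1(y2-y3) + x2(y3-y1) + x3(y1-y2)| / 2
= |-16*(10-5) + 13*(5-10) + -6*(10-10)| / 2
= 72.5

72.5


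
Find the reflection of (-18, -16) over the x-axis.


Reflection across x-axis: (x, y) -> (x, -y)
(-18, -16) -> (-18, 16)

(-18, 16)


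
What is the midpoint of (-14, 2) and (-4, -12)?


Midpoint = ((-14+-4)/2, (2+-12)/2) = (-9, -5)

(-9, -5)


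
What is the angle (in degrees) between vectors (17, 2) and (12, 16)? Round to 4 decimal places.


dot = 17*12 + 2*16 = 236
|u| = 17.1172, |v| = 20
cos(angle) = 0.6894
angle = 46.4203 degrees

46.4203 degrees


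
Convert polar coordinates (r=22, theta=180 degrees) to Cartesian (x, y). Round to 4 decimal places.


x = 22 * cos(180) = -22
y = 22 * sin(180) = 0

(-22, 0)


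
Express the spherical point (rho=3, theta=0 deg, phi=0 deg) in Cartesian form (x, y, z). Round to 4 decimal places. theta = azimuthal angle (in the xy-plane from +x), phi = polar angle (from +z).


x = 3 * sin(0) * cos(0) = 0
y = 3 * sin(0) * sin(0) = 0
z = 3 * cos(0) = 3

(0, 0, 3)


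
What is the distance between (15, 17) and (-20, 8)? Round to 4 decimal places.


d = sqrt((-20-15)^2 + (8-17)^2) = 36.1386

36.1386


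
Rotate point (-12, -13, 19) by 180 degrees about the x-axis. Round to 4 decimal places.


x' = -12
y' = -13*cos(180) - 19*sin(180) = 13
z' = -13*sin(180) + 19*cos(180) = -19

(-12, 13, -19)


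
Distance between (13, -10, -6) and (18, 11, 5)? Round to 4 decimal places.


d = sqrt((18-13)^2 + (11--10)^2 + (5--6)^2) = 24.2281

24.2281


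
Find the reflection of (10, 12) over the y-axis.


Reflection across y-axis: (x, y) -> (-x, y)
(10, 12) -> (-10, 12)

(-10, 12)


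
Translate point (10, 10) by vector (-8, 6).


Translation: (x+dx, y+dy) = (10+-8, 10+6) = (2, 16)

(2, 16)


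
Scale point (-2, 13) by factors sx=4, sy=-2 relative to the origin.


Scaling: (x*sx, y*sy) = (-2*4, 13*-2) = (-8, -26)

(-8, -26)


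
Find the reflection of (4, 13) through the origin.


Reflection through origin: (x, y) -> (-x, -y)
(4, 13) -> (-4, -13)

(-4, -13)


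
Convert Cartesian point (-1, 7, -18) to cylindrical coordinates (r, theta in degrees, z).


r = sqrt((-1)^2 + 7^2) = 7.0711
theta = atan2(7, -1) = 98.1301 deg
z = -18

r = 7.0711, theta = 98.1301 deg, z = -18


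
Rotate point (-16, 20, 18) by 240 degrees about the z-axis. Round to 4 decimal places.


x' = -16*cos(240) - 20*sin(240) = 25.3205
y' = -16*sin(240) + 20*cos(240) = 3.8564
z' = 18

(25.3205, 3.8564, 18)


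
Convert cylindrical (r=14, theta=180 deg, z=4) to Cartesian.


x = 14 * cos(180) = -14
y = 14 * sin(180) = 0
z = 4

(-14, 0, 4)


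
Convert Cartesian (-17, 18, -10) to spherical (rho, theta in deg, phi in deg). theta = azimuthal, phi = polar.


rho = sqrt((-17)^2 + 18^2 + (-10)^2) = 26.7021
theta = atan2(18, -17) = 133.3634 deg
phi = acos(-10/26.7021) = 111.9936 deg

rho = 26.7021, theta = 133.3634 deg, phi = 111.9936 deg


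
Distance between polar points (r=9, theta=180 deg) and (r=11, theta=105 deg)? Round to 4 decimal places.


d = sqrt(r1^2 + r2^2 - 2*r1*r2*cos(t2-t1))
d = sqrt(9^2 + 11^2 - 2*9*11*cos(105-180)) = 12.2782

12.2782


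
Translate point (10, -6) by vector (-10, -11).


Translation: (x+dx, y+dy) = (10+-10, -6+-11) = (0, -17)

(0, -17)


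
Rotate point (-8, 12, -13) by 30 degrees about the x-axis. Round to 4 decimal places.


x' = -8
y' = 12*cos(30) - -13*sin(30) = 16.8923
z' = 12*sin(30) + -13*cos(30) = -5.2583

(-8, 16.8923, -5.2583)


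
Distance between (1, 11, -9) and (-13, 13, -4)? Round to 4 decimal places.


d = sqrt((-13-1)^2 + (13-11)^2 + (-4--9)^2) = 15

15


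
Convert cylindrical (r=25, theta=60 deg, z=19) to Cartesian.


x = 25 * cos(60) = 12.5
y = 25 * sin(60) = 21.6506
z = 19

(12.5, 21.6506, 19)


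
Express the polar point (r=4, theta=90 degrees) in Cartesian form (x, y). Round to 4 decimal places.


x = 4 * cos(90) = 0
y = 4 * sin(90) = 4

(0, 4)


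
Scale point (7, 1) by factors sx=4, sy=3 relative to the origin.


Scaling: (x*sx, y*sy) = (7*4, 1*3) = (28, 3)

(28, 3)


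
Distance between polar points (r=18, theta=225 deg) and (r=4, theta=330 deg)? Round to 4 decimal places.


d = sqrt(r1^2 + r2^2 - 2*r1*r2*cos(t2-t1))
d = sqrt(18^2 + 4^2 - 2*18*4*cos(330-225)) = 19.4234

19.4234


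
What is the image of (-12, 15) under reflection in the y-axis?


Reflection across y-axis: (x, y) -> (-x, y)
(-12, 15) -> (12, 15)

(12, 15)


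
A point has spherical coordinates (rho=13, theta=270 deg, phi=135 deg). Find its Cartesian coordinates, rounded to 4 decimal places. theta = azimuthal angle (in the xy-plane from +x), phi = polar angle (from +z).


x = 13 * sin(135) * cos(270) = 0
y = 13 * sin(135) * sin(270) = -9.1924
z = 13 * cos(135) = -9.1924

(0, -9.1924, -9.1924)


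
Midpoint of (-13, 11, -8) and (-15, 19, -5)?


Midpoint = ((-13+-15)/2, (11+19)/2, (-8+-5)/2) = (-14, 15, -6.5)

(-14, 15, -6.5)


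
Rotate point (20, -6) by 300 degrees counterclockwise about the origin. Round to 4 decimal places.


x' = 20*cos(300) - -6*sin(300) = 4.8038
y' = 20*sin(300) + -6*cos(300) = -20.3205

(4.8038, -20.3205)


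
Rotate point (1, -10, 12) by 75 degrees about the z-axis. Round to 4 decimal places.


x' = 1*cos(75) - -10*sin(75) = 9.9181
y' = 1*sin(75) + -10*cos(75) = -1.6223
z' = 12

(9.9181, -1.6223, 12)


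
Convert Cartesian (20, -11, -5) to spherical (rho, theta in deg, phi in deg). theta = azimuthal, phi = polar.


rho = sqrt(20^2 + (-11)^2 + (-5)^2) = 23.3666
theta = atan2(-11, 20) = 331.1892 deg
phi = acos(-5/23.3666) = 102.3557 deg

rho = 23.3666, theta = 331.1892 deg, phi = 102.3557 deg


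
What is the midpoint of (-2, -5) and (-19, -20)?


Midpoint = ((-2+-19)/2, (-5+-20)/2) = (-10.5, -12.5)

(-10.5, -12.5)


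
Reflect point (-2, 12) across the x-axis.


Reflection across x-axis: (x, y) -> (x, -y)
(-2, 12) -> (-2, -12)

(-2, -12)


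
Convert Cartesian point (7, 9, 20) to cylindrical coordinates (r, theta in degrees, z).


r = sqrt(7^2 + 9^2) = 11.4018
theta = atan2(9, 7) = 52.125 deg
z = 20

r = 11.4018, theta = 52.125 deg, z = 20


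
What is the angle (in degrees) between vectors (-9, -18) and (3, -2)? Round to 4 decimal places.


dot = -9*3 + -18*-2 = 9
|u| = 20.1246, |v| = 3.6056
cos(angle) = 0.124
angle = 82.875 degrees

82.875 degrees


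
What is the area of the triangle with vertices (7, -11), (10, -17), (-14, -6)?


Area = |x1(y2-y3) + x2(y3-y1) + x3(y1-y2)| / 2
= |7*(-17--6) + 10*(-6--11) + -14*(-11--17)| / 2
= 55.5

55.5


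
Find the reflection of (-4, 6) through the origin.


Reflection through origin: (x, y) -> (-x, -y)
(-4, 6) -> (4, -6)

(4, -6)


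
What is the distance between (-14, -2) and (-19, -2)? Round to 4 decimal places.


d = sqrt((-19--14)^2 + (-2--2)^2) = 5

5


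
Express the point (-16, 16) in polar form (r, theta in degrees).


r = sqrt((-16)^2 + 16^2) = 22.6274
theta = atan2(16, -16) = 135 degrees

r = 22.6274, theta = 135 degrees


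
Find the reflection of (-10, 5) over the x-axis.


Reflection across x-axis: (x, y) -> (x, -y)
(-10, 5) -> (-10, -5)

(-10, -5)


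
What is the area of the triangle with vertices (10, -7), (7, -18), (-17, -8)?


Area = |x1(y2-y3) + x2(y3-y1) + x3(y1-y2)| / 2
= |10*(-18--8) + 7*(-8--7) + -17*(-7--18)| / 2
= 147

147


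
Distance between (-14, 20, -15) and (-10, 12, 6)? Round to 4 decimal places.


d = sqrt((-10--14)^2 + (12-20)^2 + (6--15)^2) = 22.8254

22.8254


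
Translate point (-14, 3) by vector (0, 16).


Translation: (x+dx, y+dy) = (-14+0, 3+16) = (-14, 19)

(-14, 19)


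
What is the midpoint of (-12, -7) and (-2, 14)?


Midpoint = ((-12+-2)/2, (-7+14)/2) = (-7, 3.5)

(-7, 3.5)


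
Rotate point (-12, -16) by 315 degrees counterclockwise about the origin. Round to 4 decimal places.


x' = -12*cos(315) - -16*sin(315) = -19.799
y' = -12*sin(315) + -16*cos(315) = -2.8284

(-19.799, -2.8284)


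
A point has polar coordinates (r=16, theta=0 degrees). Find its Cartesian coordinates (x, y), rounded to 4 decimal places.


x = 16 * cos(0) = 16
y = 16 * sin(0) = 0

(16, 0)


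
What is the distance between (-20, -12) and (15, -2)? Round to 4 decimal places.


d = sqrt((15--20)^2 + (-2--12)^2) = 36.4005

36.4005


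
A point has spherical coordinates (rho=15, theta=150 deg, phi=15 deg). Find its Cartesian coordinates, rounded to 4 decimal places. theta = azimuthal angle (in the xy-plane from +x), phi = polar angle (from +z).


x = 15 * sin(15) * cos(150) = -3.3622
y = 15 * sin(15) * sin(150) = 1.9411
z = 15 * cos(15) = 14.4889

(-3.3622, 1.9411, 14.4889)


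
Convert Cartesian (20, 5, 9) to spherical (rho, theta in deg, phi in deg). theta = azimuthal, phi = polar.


rho = sqrt(20^2 + 5^2 + 9^2) = 22.4944
theta = atan2(5, 20) = 14.0362 deg
phi = acos(9/22.4944) = 66.4156 deg

rho = 22.4944, theta = 14.0362 deg, phi = 66.4156 deg


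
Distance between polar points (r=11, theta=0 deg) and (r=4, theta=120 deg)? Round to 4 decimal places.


d = sqrt(r1^2 + r2^2 - 2*r1*r2*cos(t2-t1))
d = sqrt(11^2 + 4^2 - 2*11*4*cos(120-0)) = 13.4536

13.4536


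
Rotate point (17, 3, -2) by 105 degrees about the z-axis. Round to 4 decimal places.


x' = 17*cos(105) - 3*sin(105) = -7.2977
y' = 17*sin(105) + 3*cos(105) = 15.6443
z' = -2

(-7.2977, 15.6443, -2)


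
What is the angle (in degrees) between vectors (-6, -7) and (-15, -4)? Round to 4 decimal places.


dot = -6*-15 + -7*-4 = 118
|u| = 9.2195, |v| = 15.5242
cos(angle) = 0.8244
angle = 34.4673 degrees

34.4673 degrees


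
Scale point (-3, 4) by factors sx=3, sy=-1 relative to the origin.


Scaling: (x*sx, y*sy) = (-3*3, 4*-1) = (-9, -4)

(-9, -4)


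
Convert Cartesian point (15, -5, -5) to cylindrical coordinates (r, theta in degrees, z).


r = sqrt(15^2 + (-5)^2) = 15.8114
theta = atan2(-5, 15) = 341.5651 deg
z = -5

r = 15.8114, theta = 341.5651 deg, z = -5


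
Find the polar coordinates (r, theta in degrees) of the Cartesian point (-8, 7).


r = sqrt((-8)^2 + 7^2) = 10.6301
theta = atan2(7, -8) = 138.8141 degrees

r = 10.6301, theta = 138.8141 degrees


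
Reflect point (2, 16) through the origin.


Reflection through origin: (x, y) -> (-x, -y)
(2, 16) -> (-2, -16)

(-2, -16)


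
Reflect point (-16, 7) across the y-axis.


Reflection across y-axis: (x, y) -> (-x, y)
(-16, 7) -> (16, 7)

(16, 7)


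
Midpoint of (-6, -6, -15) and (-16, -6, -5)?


Midpoint = ((-6+-16)/2, (-6+-6)/2, (-15+-5)/2) = (-11, -6, -10)

(-11, -6, -10)


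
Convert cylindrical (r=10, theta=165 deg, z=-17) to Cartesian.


x = 10 * cos(165) = -9.6593
y = 10 * sin(165) = 2.5882
z = -17

(-9.6593, 2.5882, -17)


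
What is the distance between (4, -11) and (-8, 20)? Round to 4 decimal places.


d = sqrt((-8-4)^2 + (20--11)^2) = 33.2415

33.2415


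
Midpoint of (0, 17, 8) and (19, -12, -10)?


Midpoint = ((0+19)/2, (17+-12)/2, (8+-10)/2) = (9.5, 2.5, -1)

(9.5, 2.5, -1)


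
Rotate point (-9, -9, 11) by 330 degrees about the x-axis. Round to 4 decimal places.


x' = -9
y' = -9*cos(330) - 11*sin(330) = -2.2942
z' = -9*sin(330) + 11*cos(330) = 14.0263

(-9, -2.2942, 14.0263)
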